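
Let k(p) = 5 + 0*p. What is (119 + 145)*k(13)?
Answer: 1320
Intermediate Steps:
k(p) = 5 (k(p) = 5 + 0 = 5)
(119 + 145)*k(13) = (119 + 145)*5 = 264*5 = 1320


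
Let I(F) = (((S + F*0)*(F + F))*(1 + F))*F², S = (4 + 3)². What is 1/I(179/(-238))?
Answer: -32740232/338385001 ≈ -0.096754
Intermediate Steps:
S = 49 (S = 7² = 49)
I(F) = 98*F³*(1 + F) (I(F) = (((49 + F*0)*(F + F))*(1 + F))*F² = (((49 + 0)*(2*F))*(1 + F))*F² = ((49*(2*F))*(1 + F))*F² = ((98*F)*(1 + F))*F² = (98*F*(1 + F))*F² = 98*F³*(1 + F))
1/I(179/(-238)) = 1/(98*(179/(-238))³*(1 + 179/(-238))) = 1/(98*(179*(-1/238))³*(1 + 179*(-1/238))) = 1/(98*(-179/238)³*(1 - 179/238)) = 1/(98*(-5735339/13481272)*(59/238)) = 1/(-338385001/32740232) = -32740232/338385001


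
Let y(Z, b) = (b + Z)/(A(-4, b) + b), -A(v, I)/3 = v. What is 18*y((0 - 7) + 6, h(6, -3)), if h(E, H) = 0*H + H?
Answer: -8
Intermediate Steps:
A(v, I) = -3*v
h(E, H) = H (h(E, H) = 0 + H = H)
y(Z, b) = (Z + b)/(12 + b) (y(Z, b) = (b + Z)/(-3*(-4) + b) = (Z + b)/(12 + b))
18*y((0 - 7) + 6, h(6, -3)) = 18*((((0 - 7) + 6) - 3)/(12 - 3)) = 18*(((-7 + 6) - 3)/9) = 18*((-1 - 3)/9) = 18*((⅑)*(-4)) = 18*(-4/9) = -8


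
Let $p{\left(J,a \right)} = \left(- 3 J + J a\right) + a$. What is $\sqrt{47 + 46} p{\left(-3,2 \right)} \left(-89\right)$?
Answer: $- 445 \sqrt{93} \approx -4291.4$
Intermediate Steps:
$p{\left(J,a \right)} = a - 3 J + J a$
$\sqrt{47 + 46} p{\left(-3,2 \right)} \left(-89\right) = \sqrt{47 + 46} \left(2 - -9 - 6\right) \left(-89\right) = \sqrt{93} \left(2 + 9 - 6\right) \left(-89\right) = \sqrt{93} \cdot 5 \left(-89\right) = 5 \sqrt{93} \left(-89\right) = - 445 \sqrt{93}$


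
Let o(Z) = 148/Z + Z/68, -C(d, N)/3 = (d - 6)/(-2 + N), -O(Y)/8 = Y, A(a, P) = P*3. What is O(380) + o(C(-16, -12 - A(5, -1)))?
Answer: -312605/102 ≈ -3064.8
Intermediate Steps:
A(a, P) = 3*P
O(Y) = -8*Y
C(d, N) = -3*(-6 + d)/(-2 + N) (C(d, N) = -3*(d - 6)/(-2 + N) = -3*(-6 + d)/(-2 + N))
o(Z) = 148/Z + Z/68 (o(Z) = 148/Z + Z*(1/68) = 148/Z + Z/68)
O(380) + o(C(-16, -12 - A(5, -1))) = -8*380 + (148/((3*(6 - 1*(-16))/(-2 + (-12 - 3*(-1))))) + (3*(6 - 1*(-16))/(-2 + (-12 - 3*(-1))))/68) = -3040 + (148/((3*(6 + 16)/(-2 + (-12 - 1*(-3))))) + (3*(6 + 16)/(-2 + (-12 - 1*(-3))))/68) = -3040 + (148/((3*22/(-2 + (-12 + 3)))) + (3*22/(-2 + (-12 + 3)))/68) = -3040 + (148/((3*22/(-2 - 9))) + (3*22/(-2 - 9))/68) = -3040 + (148/((3*22/(-11))) + (3*22/(-11))/68) = -3040 + (148/((3*(-1/11)*22)) + (3*(-1/11)*22)/68) = -3040 + (148/(-6) + (1/68)*(-6)) = -3040 + (148*(-1/6) - 3/34) = -3040 + (-74/3 - 3/34) = -3040 - 2525/102 = -312605/102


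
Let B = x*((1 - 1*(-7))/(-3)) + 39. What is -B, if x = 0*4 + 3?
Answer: -31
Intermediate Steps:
x = 3 (x = 0 + 3 = 3)
B = 31 (B = 3*((1 - 1*(-7))/(-3)) + 39 = 3*((1 + 7)*(-⅓)) + 39 = 3*(8*(-⅓)) + 39 = 3*(-8/3) + 39 = -8 + 39 = 31)
-B = -1*31 = -31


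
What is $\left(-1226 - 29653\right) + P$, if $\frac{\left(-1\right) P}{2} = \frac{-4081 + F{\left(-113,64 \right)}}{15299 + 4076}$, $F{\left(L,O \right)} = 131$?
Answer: $- \frac{23930909}{775} \approx -30879.0$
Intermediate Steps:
$P = \frac{316}{775}$ ($P = - 2 \frac{-4081 + 131}{15299 + 4076} = - 2 \left(- \frac{3950}{19375}\right) = - 2 \left(\left(-3950\right) \frac{1}{19375}\right) = \left(-2\right) \left(- \frac{158}{775}\right) = \frac{316}{775} \approx 0.40774$)
$\left(-1226 - 29653\right) + P = \left(-1226 - 29653\right) + \frac{316}{775} = -30879 + \frac{316}{775} = - \frac{23930909}{775}$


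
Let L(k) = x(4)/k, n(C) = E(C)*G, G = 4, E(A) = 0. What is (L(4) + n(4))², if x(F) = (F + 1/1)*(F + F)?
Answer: 100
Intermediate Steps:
x(F) = 2*F*(1 + F) (x(F) = (F + 1)*(2*F) = (1 + F)*(2*F) = 2*F*(1 + F))
n(C) = 0 (n(C) = 0*4 = 0)
L(k) = 40/k (L(k) = (2*4*(1 + 4))/k = (2*4*5)/k = 40/k)
(L(4) + n(4))² = (40/4 + 0)² = (40*(¼) + 0)² = (10 + 0)² = 10² = 100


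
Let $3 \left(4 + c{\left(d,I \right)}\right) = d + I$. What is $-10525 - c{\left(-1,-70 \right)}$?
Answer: $- \frac{31492}{3} \approx -10497.0$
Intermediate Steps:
$c{\left(d,I \right)} = -4 + \frac{I}{3} + \frac{d}{3}$ ($c{\left(d,I \right)} = -4 + \frac{d + I}{3} = -4 + \frac{I + d}{3} = -4 + \left(\frac{I}{3} + \frac{d}{3}\right) = -4 + \frac{I}{3} + \frac{d}{3}$)
$-10525 - c{\left(-1,-70 \right)} = -10525 - \left(-4 + \frac{1}{3} \left(-70\right) + \frac{1}{3} \left(-1\right)\right) = -10525 - \left(-4 - \frac{70}{3} - \frac{1}{3}\right) = -10525 - - \frac{83}{3} = -10525 + \frac{83}{3} = - \frac{31492}{3}$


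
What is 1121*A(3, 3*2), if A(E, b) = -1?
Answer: -1121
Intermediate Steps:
1121*A(3, 3*2) = 1121*(-1) = -1121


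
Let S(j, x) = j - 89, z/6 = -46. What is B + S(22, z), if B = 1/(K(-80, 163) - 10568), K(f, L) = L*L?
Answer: -1072066/16001 ≈ -67.000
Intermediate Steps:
z = -276 (z = 6*(-46) = -276)
K(f, L) = L²
S(j, x) = -89 + j
B = 1/16001 (B = 1/(163² - 10568) = 1/(26569 - 10568) = 1/16001 ≈ 6.2496e-5)
B + S(22, z) = 1/16001 + (-89 + 22) = 1/16001 - 67 = -1072066/16001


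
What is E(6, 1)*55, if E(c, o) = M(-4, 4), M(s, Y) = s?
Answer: -220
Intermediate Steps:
E(c, o) = -4
E(6, 1)*55 = -4*55 = -220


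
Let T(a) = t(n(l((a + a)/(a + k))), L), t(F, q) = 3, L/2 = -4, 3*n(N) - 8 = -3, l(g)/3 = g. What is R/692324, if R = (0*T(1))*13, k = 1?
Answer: 0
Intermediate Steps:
l(g) = 3*g
n(N) = 5/3 (n(N) = 8/3 + (1/3)*(-3) = 8/3 - 1 = 5/3)
L = -8 (L = 2*(-4) = -8)
T(a) = 3
R = 0 (R = (0*3)*13 = 0*13 = 0)
R/692324 = 0/692324 = 0*(1/692324) = 0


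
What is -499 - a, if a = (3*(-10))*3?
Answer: -409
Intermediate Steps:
a = -90 (a = -30*3 = -90)
-499 - a = -499 - 1*(-90) = -499 + 90 = -409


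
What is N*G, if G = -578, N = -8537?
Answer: 4934386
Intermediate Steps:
N*G = -8537*(-578) = 4934386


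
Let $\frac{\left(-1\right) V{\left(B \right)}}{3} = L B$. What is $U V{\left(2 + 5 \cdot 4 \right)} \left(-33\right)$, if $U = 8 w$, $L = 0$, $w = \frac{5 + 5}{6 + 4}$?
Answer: $0$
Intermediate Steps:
$w = 1$ ($w = \frac{10}{10} = 10 \cdot \frac{1}{10} = 1$)
$V{\left(B \right)} = 0$ ($V{\left(B \right)} = - 3 \cdot 0 B = \left(-3\right) 0 = 0$)
$U = 8$ ($U = 8 \cdot 1 = 8$)
$U V{\left(2 + 5 \cdot 4 \right)} \left(-33\right) = 8 \cdot 0 \left(-33\right) = 0 \left(-33\right) = 0$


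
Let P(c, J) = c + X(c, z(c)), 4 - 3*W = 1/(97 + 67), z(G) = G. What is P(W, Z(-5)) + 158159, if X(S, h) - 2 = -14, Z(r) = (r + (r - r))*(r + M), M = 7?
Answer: 77808979/492 ≈ 1.5815e+5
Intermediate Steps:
Z(r) = r*(7 + r) (Z(r) = (r + (r - r))*(r + 7) = (r + 0)*(7 + r) = r*(7 + r))
X(S, h) = -12 (X(S, h) = 2 - 14 = -12)
W = 655/492 (W = 4/3 - 1/(3*(97 + 67)) = 4/3 - ⅓/164 = 4/3 - ⅓*1/164 = 4/3 - 1/492 = 655/492 ≈ 1.3313)
P(c, J) = -12 + c (P(c, J) = c - 12 = -12 + c)
P(W, Z(-5)) + 158159 = (-12 + 655/492) + 158159 = -5249/492 + 158159 = 77808979/492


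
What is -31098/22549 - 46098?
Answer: -1039494900/22549 ≈ -46099.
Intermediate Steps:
-31098/22549 - 46098 = -1039494900/22549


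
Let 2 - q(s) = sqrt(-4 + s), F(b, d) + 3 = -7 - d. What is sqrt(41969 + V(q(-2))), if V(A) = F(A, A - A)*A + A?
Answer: sqrt(41951 + 9*I*sqrt(6)) ≈ 204.82 + 0.0538*I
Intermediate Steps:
F(b, d) = -10 - d (F(b, d) = -3 + (-7 - d) = -10 - d)
q(s) = 2 - sqrt(-4 + s)
V(A) = -9*A (V(A) = (-10 - (A - A))*A + A = (-10 - 1*0)*A + A = (-10 + 0)*A + A = -10*A + A = -9*A)
sqrt(41969 + V(q(-2))) = sqrt(41969 - 9*(2 - sqrt(-4 - 2))) = sqrt(41969 - 9*(2 - sqrt(-6))) = sqrt(41969 - 9*(2 - I*sqrt(6))) = sqrt(41969 + (-18 + 9*I*sqrt(6))) = sqrt(41951 + 9*I*sqrt(6))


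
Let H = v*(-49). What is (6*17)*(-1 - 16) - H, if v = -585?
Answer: -30399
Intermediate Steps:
H = 28665 (H = -585*(-49) = 28665)
(6*17)*(-1 - 16) - H = (6*17)*(-1 - 16) - 1*28665 = 102*(-17) - 28665 = -1734 - 28665 = -30399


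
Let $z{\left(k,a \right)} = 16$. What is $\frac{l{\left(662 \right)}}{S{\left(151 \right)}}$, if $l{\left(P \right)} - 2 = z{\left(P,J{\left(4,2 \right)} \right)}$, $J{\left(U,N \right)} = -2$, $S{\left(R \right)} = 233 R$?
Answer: $\frac{18}{35183} \approx 0.00051161$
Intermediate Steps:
$l{\left(P \right)} = 18$ ($l{\left(P \right)} = 2 + 16 = 18$)
$\frac{l{\left(662 \right)}}{S{\left(151 \right)}} = \frac{18}{233 \cdot 151} = \frac{18}{35183}$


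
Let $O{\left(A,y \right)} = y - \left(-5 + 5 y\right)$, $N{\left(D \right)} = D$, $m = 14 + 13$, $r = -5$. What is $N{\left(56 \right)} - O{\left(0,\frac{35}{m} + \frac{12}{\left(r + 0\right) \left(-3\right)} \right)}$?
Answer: $\frac{8017}{135} \approx 59.385$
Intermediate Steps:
$m = 27$
$O{\left(A,y \right)} = 5 - 4 y$ ($O{\left(A,y \right)} = y - \left(-5 + 5 y\right) = 5 - 4 y$)
$N{\left(56 \right)} - O{\left(0,\frac{35}{m} + \frac{12}{\left(r + 0\right) \left(-3\right)} \right)} = 56 - \left(5 - 4 \left(\frac{35}{27} + \frac{12}{\left(-5 + 0\right) \left(-3\right)}\right)\right) = 56 - \left(5 - 4 \left(35 \cdot \frac{1}{27} + \frac{12}{\left(-5\right) \left(-3\right)}\right)\right) = 56 - \left(5 - 4 \left(\frac{35}{27} + \frac{12}{15}\right)\right) = 56 - \left(5 - 4 \left(\frac{35}{27} + 12 \cdot \frac{1}{15}\right)\right) = 56 - \left(5 - 4 \left(\frac{35}{27} + \frac{4}{5}\right)\right) = 56 - \left(5 - \frac{1132}{135}\right) = 56 - - \frac{457}{135} = 56 + \frac{457}{135} = \frac{8017}{135}$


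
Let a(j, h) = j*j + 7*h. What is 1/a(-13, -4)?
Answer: 1/141 ≈ 0.0070922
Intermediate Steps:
a(j, h) = j² + 7*h
1/a(-13, -4) = 1/((-13)² + 7*(-4)) = 1/(169 - 28) = 1/141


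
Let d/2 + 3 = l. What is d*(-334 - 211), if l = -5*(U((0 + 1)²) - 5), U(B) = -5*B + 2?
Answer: -40330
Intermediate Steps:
U(B) = 2 - 5*B
l = 40 (l = -5*((2 - 5*(0 + 1)²) - 5) = -5*((2 - 5*1²) - 5) = -5*((2 - 5*1) - 5) = -5*((2 - 5) - 5) = -5*(-3 - 5) = -5*(-8) = 40)
d = 74 (d = -6 + 2*40 = -6 + 80 = 74)
d*(-334 - 211) = 74*(-334 - 211) = 74*(-545) = -40330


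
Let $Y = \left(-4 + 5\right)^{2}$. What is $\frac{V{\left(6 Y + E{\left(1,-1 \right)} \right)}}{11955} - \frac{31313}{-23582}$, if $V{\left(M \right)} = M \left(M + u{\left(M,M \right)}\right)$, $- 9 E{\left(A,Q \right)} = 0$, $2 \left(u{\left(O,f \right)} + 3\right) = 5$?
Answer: $\frac{125041707}{93974270} \approx 1.3306$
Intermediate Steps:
$u{\left(O,f \right)} = - \frac{1}{2}$ ($u{\left(O,f \right)} = -3 + \frac{1}{2} \cdot 5 = -3 + \frac{5}{2} = - \frac{1}{2}$)
$E{\left(A,Q \right)} = 0$ ($E{\left(A,Q \right)} = \left(- \frac{1}{9}\right) 0 = 0$)
$Y = 1$ ($Y = 1^{2} = 1$)
$V{\left(M \right)} = M \left(- \frac{1}{2} + M\right)$ ($V{\left(M \right)} = M \left(M - \frac{1}{2}\right) = M \left(- \frac{1}{2} + M\right)$)
$\frac{V{\left(6 Y + E{\left(1,-1 \right)} \right)}}{11955} - \frac{31313}{-23582} = \frac{\left(6 \cdot 1 + 0\right) \left(- \frac{1}{2} + \left(6 \cdot 1 + 0\right)\right)}{11955} - \frac{31313}{-23582} = \left(6 + 0\right) \left(- \frac{1}{2} + \left(6 + 0\right)\right) \frac{1}{11955} - - \frac{31313}{23582} = 6 \left(- \frac{1}{2} + 6\right) \frac{1}{11955} + \frac{31313}{23582} = 6 \cdot \frac{11}{2} \cdot \frac{1}{11955} + \frac{31313}{23582} = 33 \cdot \frac{1}{11955} + \frac{31313}{23582} = \frac{11}{3985} + \frac{31313}{23582} = \frac{125041707}{93974270}$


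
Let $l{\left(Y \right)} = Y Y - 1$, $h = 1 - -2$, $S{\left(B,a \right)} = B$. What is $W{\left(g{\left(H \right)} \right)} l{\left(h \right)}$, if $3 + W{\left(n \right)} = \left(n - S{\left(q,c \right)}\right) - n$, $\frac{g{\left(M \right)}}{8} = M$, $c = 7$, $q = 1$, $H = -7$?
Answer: $-32$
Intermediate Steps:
$g{\left(M \right)} = 8 M$
$h = 3$ ($h = 1 + 2 = 3$)
$W{\left(n \right)} = -4$ ($W{\left(n \right)} = -3 + \left(\left(n - 1\right) - n\right) = -3 + \left(\left(-1 + n\right) - n\right) = -3 - 1 = -4$)
$l{\left(Y \right)} = -1 + Y^{2}$ ($l{\left(Y \right)} = Y^{2} - 1 = -1 + Y^{2}$)
$W{\left(g{\left(H \right)} \right)} l{\left(h \right)} = - 4 \left(-1 + 3^{2}\right) = - 4 \left(-1 + 9\right) = \left(-4\right) 8 = -32$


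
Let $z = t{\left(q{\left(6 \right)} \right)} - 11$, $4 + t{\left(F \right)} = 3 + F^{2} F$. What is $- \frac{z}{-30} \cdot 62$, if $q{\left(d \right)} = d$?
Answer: $\frac{2108}{5} \approx 421.6$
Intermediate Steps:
$t{\left(F \right)} = -1 + F^{3}$ ($t{\left(F \right)} = -4 + \left(3 + F^{2} F\right) = -4 + \left(3 + F^{3}\right) = -1 + F^{3}$)
$z = 204$ ($z = \left(-1 + 6^{3}\right) - 11 = \left(-1 + 216\right) - 11 = 215 - 11 = 204$)
$- \frac{z}{-30} \cdot 62 = - \frac{204}{-30} \cdot 62 = - \frac{204 \left(-1\right)}{30} \cdot 62 = \left(-1\right) \left(- \frac{34}{5}\right) 62 = \frac{34}{5} \cdot 62 = \frac{2108}{5}$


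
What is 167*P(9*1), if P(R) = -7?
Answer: -1169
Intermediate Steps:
167*P(9*1) = 167*(-7) = -1169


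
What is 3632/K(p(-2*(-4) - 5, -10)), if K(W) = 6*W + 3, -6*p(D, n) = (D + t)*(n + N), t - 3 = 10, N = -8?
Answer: 3632/291 ≈ 12.481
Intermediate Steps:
t = 13 (t = 3 + 10 = 13)
p(D, n) = -(-8 + n)*(13 + D)/6 (p(D, n) = -(D + 13)*(n - 8)/6 = -(13 + D)*(-8 + n)/6 = -(-8 + n)*(13 + D)/6)
K(W) = 3 + 6*W
3632/K(p(-2*(-4) - 5, -10)) = 3632/(3 + 6*(52/3 - 13/6*(-10) + 4*(-2*(-4) - 5)/3 - ⅙*(-2*(-4) - 5)*(-10))) = 3632/(3 + 6*(52/3 + 65/3 + 4*(8 - 5)/3 - ⅙*(8 - 5)*(-10))) = 3632/(3 + 6*(52/3 + 65/3 + (4/3)*3 - ⅙*3*(-10))) = 3632/(3 + 6*(52/3 + 65/3 + 4 + 5)) = 3632/(3 + 6*48) = 3632/(3 + 288) = 3632/291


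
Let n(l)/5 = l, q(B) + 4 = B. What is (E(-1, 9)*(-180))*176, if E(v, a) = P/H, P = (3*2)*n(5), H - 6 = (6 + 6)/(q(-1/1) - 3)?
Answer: -1056000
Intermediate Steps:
q(B) = -4 + B
n(l) = 5*l
H = 9/2 (H = 6 + (6 + 6)/((-4 - 1/1) - 3) = 6 + 12/((-4 - 1*1) - 3) = 6 + 12/((-4 - 1) - 3) = 6 + 12/(-5 - 3) = 6 + 12/(-8) = 6 + 12*(-1/8) = 6 - 3/2 = 9/2 ≈ 4.5000)
P = 150 (P = (3*2)*(5*5) = 6*25 = 150)
E(v, a) = 100/3 (E(v, a) = 150/(9/2) = 150*(2/9) = 100/3)
(E(-1, 9)*(-180))*176 = ((100/3)*(-180))*176 = -6000*176 = -1056000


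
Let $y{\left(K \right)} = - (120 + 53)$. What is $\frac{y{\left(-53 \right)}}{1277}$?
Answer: $- \frac{173}{1277} \approx -0.13547$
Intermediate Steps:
$y{\left(K \right)} = -173$ ($y{\left(K \right)} = \left(-1\right) 173 = -173$)
$\frac{y{\left(-53 \right)}}{1277} = - \frac{173}{1277}$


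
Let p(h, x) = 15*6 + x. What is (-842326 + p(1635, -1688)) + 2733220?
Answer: 1889296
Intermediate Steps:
p(h, x) = 90 + x
(-842326 + p(1635, -1688)) + 2733220 = (-842326 + (90 - 1688)) + 2733220 = (-842326 - 1598) + 2733220 = -843924 + 2733220 = 1889296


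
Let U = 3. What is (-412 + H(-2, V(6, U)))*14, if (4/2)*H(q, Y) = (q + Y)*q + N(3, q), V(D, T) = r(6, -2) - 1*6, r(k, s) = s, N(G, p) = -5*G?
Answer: -5733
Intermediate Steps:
V(D, T) = -8 (V(D, T) = -2 - 1*6 = -2 - 6 = -8)
H(q, Y) = -15/2 + q*(Y + q)/2 (H(q, Y) = ((q + Y)*q - 5*3)/2 = ((Y + q)*q - 15)/2 = (q*(Y + q) - 15)/2 = (-15 + q*(Y + q))/2 = -15/2 + q*(Y + q)/2)
(-412 + H(-2, V(6, U)))*14 = (-412 + (-15/2 + (½)*(-2)² + (½)*(-8)*(-2)))*14 = (-412 + (-15/2 + (½)*4 + 8))*14 = (-412 + (-15/2 + 2 + 8))*14 = (-412 + 5/2)*14 = -819/2*14 = -5733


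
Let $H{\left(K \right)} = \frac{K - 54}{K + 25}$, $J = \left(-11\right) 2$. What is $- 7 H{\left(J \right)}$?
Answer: $\frac{532}{3} \approx 177.33$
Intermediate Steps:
$J = -22$
$H{\left(K \right)} = \frac{-54 + K}{25 + K}$
$- 7 H{\left(J \right)} = - 7 \frac{-54 - 22}{25 - 22} = - 7 \cdot \frac{1}{3} \left(-76\right) = \left(-7\right) \left(- \frac{76}{3}\right) = \frac{532}{3}$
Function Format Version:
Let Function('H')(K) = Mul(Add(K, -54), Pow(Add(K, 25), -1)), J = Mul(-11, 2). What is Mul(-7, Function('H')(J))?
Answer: Rational(532, 3) ≈ 177.33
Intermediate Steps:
J = -22
Function('H')(K) = Mul(Pow(Add(25, K), -1), Add(-54, K)) (Function('H')(K) = Mul(Add(-54, K), Pow(Add(25, K), -1)) = Mul(Pow(Add(25, K), -1), Add(-54, K)))
Mul(-7, Function('H')(J)) = Mul(-7, Mul(Pow(Add(25, -22), -1), Add(-54, -22))) = Mul(-7, Mul(Pow(3, -1), -76)) = Mul(-7, Mul(Rational(1, 3), -76)) = Mul(-7, Rational(-76, 3)) = Rational(532, 3)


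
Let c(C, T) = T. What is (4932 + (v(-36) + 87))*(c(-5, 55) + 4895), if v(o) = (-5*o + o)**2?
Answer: 127487250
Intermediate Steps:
v(o) = 16*o**2 (v(o) = (-4*o)**2 = 16*o**2)
(4932 + (v(-36) + 87))*(c(-5, 55) + 4895) = (4932 + (16*(-36)**2 + 87))*(55 + 4895) = (4932 + (16*1296 + 87))*4950 = (4932 + (20736 + 87))*4950 = (4932 + 20823)*4950 = 25755*4950 = 127487250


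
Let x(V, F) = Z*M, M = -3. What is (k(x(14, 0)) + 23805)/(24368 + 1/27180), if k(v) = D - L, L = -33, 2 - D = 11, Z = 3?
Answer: 647672220/662322241 ≈ 0.97788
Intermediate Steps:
D = -9 (D = 2 - 1*11 = 2 - 11 = -9)
x(V, F) = -9 (x(V, F) = 3*(-3) = -9)
k(v) = 24 (k(v) = -9 - 1*(-33) = -9 + 33 = 24)
(k(x(14, 0)) + 23805)/(24368 + 1/27180) = (24 + 23805)/(24368 + 1/27180) = 23829/(24368 + 1/27180) = 23829/(662322241/27180) = 23829*(27180/662322241) = 647672220/662322241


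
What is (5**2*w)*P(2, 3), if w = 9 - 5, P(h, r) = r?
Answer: 300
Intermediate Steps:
w = 4
(5**2*w)*P(2, 3) = (5**2*4)*3 = (25*4)*3 = 100*3 = 300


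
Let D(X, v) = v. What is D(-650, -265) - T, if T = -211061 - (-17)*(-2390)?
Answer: 251426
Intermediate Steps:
T = -251691 (T = -211061 - 1*40630 = -211061 - 40630 = -251691)
D(-650, -265) - T = -265 - 1*(-251691) = -265 + 251691 = 251426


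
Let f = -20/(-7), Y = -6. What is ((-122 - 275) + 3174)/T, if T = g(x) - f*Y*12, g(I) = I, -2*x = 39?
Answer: 38878/2607 ≈ 14.913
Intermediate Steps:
x = -39/2 (x = -½*39 = -39/2 ≈ -19.500)
f = 20/7 (f = -20*(-1)/7 = -4*(-5/7) = 20/7 ≈ 2.8571)
T = 2607/14 (T = -39/2 - (20/7)*(-6)*12 = -39/2 - (-120)*12/7 = -39/2 - 1*(-1440/7) = -39/2 + 1440/7 = 2607/14 ≈ 186.21)
((-122 - 275) + 3174)/T = ((-122 - 275) + 3174)/(2607/14) = (-397 + 3174)*(14/2607) = 2777*(14/2607) = 38878/2607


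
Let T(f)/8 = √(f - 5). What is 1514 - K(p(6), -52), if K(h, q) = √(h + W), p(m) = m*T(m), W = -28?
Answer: 1514 - 2*√5 ≈ 1509.5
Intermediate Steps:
T(f) = 8*√(-5 + f) (T(f) = 8*√(f - 5) = 8*√(-5 + f))
p(m) = 8*m*√(-5 + m) (p(m) = m*(8*√(-5 + m)) = 8*m*√(-5 + m))
K(h, q) = √(-28 + h) (K(h, q) = √(h - 28) = √(-28 + h))
1514 - K(p(6), -52) = 1514 - √(-28 + 8*6*√(-5 + 6)) = 1514 - √(-28 + 8*6*√1) = 1514 - √(-28 + 8*6*1) = 1514 - √(-28 + 48) = 1514 - √20 = 1514 - 2*√5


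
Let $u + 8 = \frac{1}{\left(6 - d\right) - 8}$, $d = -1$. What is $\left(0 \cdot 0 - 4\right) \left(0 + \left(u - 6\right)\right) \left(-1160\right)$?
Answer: $-69600$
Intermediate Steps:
$u = -9$ ($u = -8 + \frac{1}{\left(6 - -1\right) - 8} = -8 + \frac{1}{\left(6 + 1\right) - 8} = -8 + \frac{1}{7 - 8} = -8 + \frac{1}{-1} = -8 - 1 = -9$)
$\left(0 \cdot 0 - 4\right) \left(0 + \left(u - 6\right)\right) \left(-1160\right) = \left(0 \cdot 0 - 4\right) \left(0 - 15\right) \left(-1160\right) = \left(0 - 4\right) \left(0 - 15\right) \left(-1160\right) = \left(-4\right) \left(-15\right) \left(-1160\right) = 60 \left(-1160\right) = -69600$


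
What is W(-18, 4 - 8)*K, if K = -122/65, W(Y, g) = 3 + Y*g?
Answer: -1830/13 ≈ -140.77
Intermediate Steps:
K = -122/65 (K = -122*1/65 = -122/65 ≈ -1.8769)
W(-18, 4 - 8)*K = (3 - 18*(4 - 8))*(-122/65) = (3 - 18*(-4))*(-122/65) = (3 + 72)*(-122/65) = 75*(-122/65) = -1830/13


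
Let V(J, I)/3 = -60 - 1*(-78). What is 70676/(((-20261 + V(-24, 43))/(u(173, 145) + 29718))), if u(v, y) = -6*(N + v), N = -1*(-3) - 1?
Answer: -2026139568/20207 ≈ -1.0027e+5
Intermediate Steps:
V(J, I) = 54 (V(J, I) = 3*(-60 - 1*(-78)) = 3*(-60 + 78) = 3*18 = 54)
N = 2 (N = 3 - 1 = 2)
u(v, y) = -12 - 6*v (u(v, y) = -6*(2 + v) = -12 - 6*v)
70676/(((-20261 + V(-24, 43))/(u(173, 145) + 29718))) = 70676/(((-20261 + 54)/((-12 - 6*173) + 29718))) = 70676/((-20207/((-12 - 1038) + 29718))) = 70676/((-20207/(-1050 + 29718))) = 70676/((-20207/28668)) = 70676/((-20207*1/28668)) = 70676/(-20207/28668) = 70676*(-28668/20207) = -2026139568/20207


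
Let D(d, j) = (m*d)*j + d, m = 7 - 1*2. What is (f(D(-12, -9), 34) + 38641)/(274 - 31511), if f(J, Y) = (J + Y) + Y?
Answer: -39237/31237 ≈ -1.2561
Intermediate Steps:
m = 5 (m = 7 - 2 = 5)
D(d, j) = d + 5*d*j (D(d, j) = (5*d)*j + d = 5*d*j + d = d + 5*d*j)
f(J, Y) = J + 2*Y
(f(D(-12, -9), 34) + 38641)/(274 - 31511) = ((-12*(1 + 5*(-9)) + 2*34) + 38641)/(274 - 31511) = ((-12*(1 - 45) + 68) + 38641)/(-31237) = ((-12*(-44) + 68) + 38641)*(-1/31237) = ((528 + 68) + 38641)*(-1/31237) = (596 + 38641)*(-1/31237) = 39237*(-1/31237) = -39237/31237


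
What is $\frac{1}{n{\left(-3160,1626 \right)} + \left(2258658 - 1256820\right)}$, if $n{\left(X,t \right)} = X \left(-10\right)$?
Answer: $\frac{1}{1033438} \approx 9.6764 \cdot 10^{-7}$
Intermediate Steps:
$n{\left(X,t \right)} = - 10 X$
$\frac{1}{n{\left(-3160,1626 \right)} + \left(2258658 - 1256820\right)} = \frac{1}{\left(-10\right) \left(-3160\right) + \left(2258658 - 1256820\right)} = \frac{1}{31600 + \left(2258658 - 1256820\right)} = \frac{1}{31600 + 1001838} = \frac{1}{1033438}$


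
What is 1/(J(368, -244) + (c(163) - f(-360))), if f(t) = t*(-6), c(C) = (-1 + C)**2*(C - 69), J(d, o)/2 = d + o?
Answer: 1/2465024 ≈ 4.0568e-7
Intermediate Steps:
J(d, o) = 2*d + 2*o (J(d, o) = 2*(d + o) = 2*d + 2*o)
c(C) = (-1 + C)**2*(-69 + C)
f(t) = -6*t
1/(J(368, -244) + (c(163) - f(-360))) = 1/((2*368 + 2*(-244)) + ((-1 + 163)**2*(-69 + 163) - (-6)*(-360))) = 1/((736 - 488) + (162**2*94 - 1*2160)) = 1/(248 + (26244*94 - 2160)) = 1/(248 + (2466936 - 2160)) = 1/(248 + 2464776) = 1/2465024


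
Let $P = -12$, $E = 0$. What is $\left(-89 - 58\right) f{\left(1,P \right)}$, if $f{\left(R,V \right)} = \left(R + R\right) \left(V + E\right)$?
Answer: $3528$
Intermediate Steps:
$f{\left(R,V \right)} = 2 R V$ ($f{\left(R,V \right)} = \left(R + R\right) \left(V + 0\right) = 2 R V$)
$\left(-89 - 58\right) f{\left(1,P \right)} = \left(-89 - 58\right) 2 \cdot 1 \left(-12\right) = \left(-147\right) \left(-24\right) = 3528$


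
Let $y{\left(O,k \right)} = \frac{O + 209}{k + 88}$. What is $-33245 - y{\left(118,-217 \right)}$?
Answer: $- \frac{1429426}{43} \approx -33242.0$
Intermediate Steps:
$y{\left(O,k \right)} = \frac{209 + O}{88 + k}$
$-33245 - y{\left(118,-217 \right)} = -33245 - \frac{209 + 118}{88 - 217} = -33245 - \frac{1}{-129} \cdot 327 = -33245 - \left(- \frac{1}{129}\right) 327 = -33245 - - \frac{109}{43} = -33245 + \frac{109}{43} = - \frac{1429426}{43}$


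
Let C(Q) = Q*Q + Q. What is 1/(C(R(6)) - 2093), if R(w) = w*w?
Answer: -1/761 ≈ -0.0013141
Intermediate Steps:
R(w) = w²
C(Q) = Q + Q² (C(Q) = Q² + Q = Q + Q²)
1/(C(R(6)) - 2093) = 1/(6²*(1 + 6²) - 2093) = 1/(36*(1 + 36) - 2093) = 1/(36*37 - 2093) = 1/(1332 - 2093) = 1/(-761) = -1/761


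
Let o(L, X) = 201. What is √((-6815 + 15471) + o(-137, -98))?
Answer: √8857 ≈ 94.112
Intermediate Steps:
√((-6815 + 15471) + o(-137, -98)) = √((-6815 + 15471) + 201) = √(8656 + 201) = √8857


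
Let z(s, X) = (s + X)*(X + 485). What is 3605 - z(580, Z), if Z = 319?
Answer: -719191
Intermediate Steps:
z(s, X) = (485 + X)*(X + s) (z(s, X) = (X + s)*(485 + X) = (485 + X)*(X + s))
3605 - z(580, Z) = 3605 - (319**2 + 485*319 + 485*580 + 319*580) = 3605 - (101761 + 154715 + 281300 + 185020) = 3605 - 1*722796 = 3605 - 722796 = -719191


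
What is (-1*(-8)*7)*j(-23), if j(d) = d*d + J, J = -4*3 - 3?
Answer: 28784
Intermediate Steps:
J = -15 (J = -12 - 3 = -15)
j(d) = -15 + d² (j(d) = d*d - 15 = d² - 15 = -15 + d²)
(-1*(-8)*7)*j(-23) = (-1*(-8)*7)*(-15 + (-23)²) = (8*7)*(-15 + 529) = 56*514 = 28784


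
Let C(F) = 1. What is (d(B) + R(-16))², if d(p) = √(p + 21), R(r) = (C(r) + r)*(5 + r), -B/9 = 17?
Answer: 27093 + 660*I*√33 ≈ 27093.0 + 3791.4*I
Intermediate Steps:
B = -153 (B = -9*17 = -153)
R(r) = (1 + r)*(5 + r)
d(p) = √(21 + p)
(d(B) + R(-16))² = (√(21 - 153) + (5 + (-16)² + 6*(-16)))² = (√(-132) + (5 + 256 - 96))² = (2*I*√33 + 165)² = (165 + 2*I*√33)²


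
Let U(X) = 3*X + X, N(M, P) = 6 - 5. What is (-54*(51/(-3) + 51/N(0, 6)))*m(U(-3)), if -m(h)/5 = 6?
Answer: 55080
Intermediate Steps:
N(M, P) = 1
U(X) = 4*X
m(h) = -30 (m(h) = -5*6 = -30)
(-54*(51/(-3) + 51/N(0, 6)))*m(U(-3)) = -54*(51/(-3) + 51/1)*(-30) = -54*(51*(-⅓) + 51*1)*(-30) = -54*(-17 + 51)*(-30) = -54*34*(-30) = -1836*(-30) = 55080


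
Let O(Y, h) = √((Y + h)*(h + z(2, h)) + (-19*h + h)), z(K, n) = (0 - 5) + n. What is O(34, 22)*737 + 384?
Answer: 384 + 1474*√447 ≈ 31548.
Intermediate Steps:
z(K, n) = -5 + n
O(Y, h) = √(-18*h + (-5 + 2*h)*(Y + h)) (O(Y, h) = √((Y + h)*(h + (-5 + h)) + (-19*h + h)) = √((Y + h)*(-5 + 2*h) - 18*h) = √((-5 + 2*h)*(Y + h) - 18*h) = √(-18*h + (-5 + 2*h)*(Y + h)))
O(34, 22)*737 + 384 = √(-23*22 - 5*34 + 2*22² + 2*34*22)*737 + 384 = √(-506 - 170 + 2*484 + 1496)*737 + 384 = √(-506 - 170 + 968 + 1496)*737 + 384 = √1788*737 + 384 = (2*√447)*737 + 384 = 1474*√447 + 384 = 384 + 1474*√447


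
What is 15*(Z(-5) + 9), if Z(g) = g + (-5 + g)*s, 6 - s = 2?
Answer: -540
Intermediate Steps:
s = 4 (s = 6 - 1*2 = 6 - 2 = 4)
Z(g) = -20 + 5*g (Z(g) = g + (-5 + g)*4 = g + (-20 + 4*g) = -20 + 5*g)
15*(Z(-5) + 9) = 15*((-20 + 5*(-5)) + 9) = 15*((-20 - 25) + 9) = 15*(-45 + 9) = 15*(-36) = -540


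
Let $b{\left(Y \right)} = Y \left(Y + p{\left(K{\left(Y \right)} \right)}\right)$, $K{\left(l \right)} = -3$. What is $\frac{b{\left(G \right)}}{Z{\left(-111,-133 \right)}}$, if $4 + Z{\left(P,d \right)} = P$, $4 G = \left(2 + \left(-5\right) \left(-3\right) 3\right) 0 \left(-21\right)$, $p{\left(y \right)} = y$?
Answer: $0$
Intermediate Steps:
$G = 0$ ($G = \frac{\left(2 + \left(-5\right) \left(-3\right) 3\right) 0 \left(-21\right)}{4} = \frac{\left(2 + 15 \cdot 3\right) 0 \left(-21\right)}{4} = \frac{\left(2 + 45\right) 0 \left(-21\right)}{4} = \frac{47 \cdot 0 \left(-21\right)}{4} = \frac{0 \left(-21\right)}{4} = \frac{1}{4} \cdot 0 = 0$)
$Z{\left(P,d \right)} = -4 + P$
$b{\left(Y \right)} = Y \left(-3 + Y\right)$ ($b{\left(Y \right)} = Y \left(Y - 3\right) = Y \left(-3 + Y\right)$)
$\frac{b{\left(G \right)}}{Z{\left(-111,-133 \right)}} = \frac{0 \left(-3 + 0\right)}{-4 - 111} = \frac{0 \left(-3\right)}{-115} = 0 \left(- \frac{1}{115}\right) = 0$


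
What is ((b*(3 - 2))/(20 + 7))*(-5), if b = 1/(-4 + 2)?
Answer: 5/54 ≈ 0.092593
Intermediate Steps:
b = -½ (b = 1/(-2) = -½ ≈ -0.50000)
((b*(3 - 2))/(20 + 7))*(-5) = ((-(3 - 2)/2)/(20 + 7))*(-5) = ((-½*1)/27)*(-5) = ((1/27)*(-½))*(-5) = -1/54*(-5) = 5/54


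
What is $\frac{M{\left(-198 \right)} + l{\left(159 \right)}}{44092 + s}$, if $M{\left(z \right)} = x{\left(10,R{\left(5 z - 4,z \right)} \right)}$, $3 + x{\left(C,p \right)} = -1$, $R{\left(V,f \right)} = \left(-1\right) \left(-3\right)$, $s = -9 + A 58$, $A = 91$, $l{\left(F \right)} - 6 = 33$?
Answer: $\frac{35}{49361} \approx 0.00070906$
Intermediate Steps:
$l{\left(F \right)} = 39$ ($l{\left(F \right)} = 6 + 33 = 39$)
$s = 5269$ ($s = -9 + 91 \cdot 58 = -9 + 5278 = 5269$)
$R{\left(V,f \right)} = 3$
$x{\left(C,p \right)} = -4$ ($x{\left(C,p \right)} = -3 - 1 = -4$)
$M{\left(z \right)} = -4$
$\frac{M{\left(-198 \right)} + l{\left(159 \right)}}{44092 + s} = \frac{-4 + 39}{44092 + 5269} = \frac{35}{49361}$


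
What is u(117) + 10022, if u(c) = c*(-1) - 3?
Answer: 9902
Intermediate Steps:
u(c) = -3 - c (u(c) = -c - 3 = -3 - c)
u(117) + 10022 = (-3 - 1*117) + 10022 = (-3 - 117) + 10022 = -120 + 10022 = 9902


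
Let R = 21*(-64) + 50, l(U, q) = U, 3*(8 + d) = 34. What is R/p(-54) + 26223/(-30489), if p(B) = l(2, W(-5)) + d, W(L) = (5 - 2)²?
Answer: -19796311/81304 ≈ -243.49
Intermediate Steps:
W(L) = 9 (W(L) = 3² = 9)
d = 10/3 (d = -8 + (⅓)*34 = -8 + 34/3 = 10/3 ≈ 3.3333)
R = -1294 (R = -1344 + 50 = -1294)
p(B) = 16/3 (p(B) = 2 + 10/3 = 16/3)
R/p(-54) + 26223/(-30489) = -1294/16/3 + 26223/(-30489) = -1294*3/16 + 26223*(-1/30489) = -1941/8 - 8741/10163 = -19796311/81304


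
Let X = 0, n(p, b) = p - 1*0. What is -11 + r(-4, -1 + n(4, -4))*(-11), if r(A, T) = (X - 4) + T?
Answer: 0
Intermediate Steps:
n(p, b) = p (n(p, b) = p + 0 = p)
r(A, T) = -4 + T (r(A, T) = (0 - 4) + T = -4 + T)
-11 + r(-4, -1 + n(4, -4))*(-11) = -11 + (-4 + (-1 + 4))*(-11) = -11 + (-4 + 3)*(-11) = -11 - 1*(-11) = -11 + 11 = 0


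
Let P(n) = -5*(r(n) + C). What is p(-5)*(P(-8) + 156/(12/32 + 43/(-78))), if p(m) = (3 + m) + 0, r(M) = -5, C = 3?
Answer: 96244/55 ≈ 1749.9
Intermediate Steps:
P(n) = 10 (P(n) = -5*(-5 + 3) = -5*(-2) = 10)
p(m) = 3 + m
p(-5)*(P(-8) + 156/(12/32 + 43/(-78))) = (3 - 5)*(10 + 156/(12/32 + 43/(-78))) = -2*(10 + 156/(12*(1/32) + 43*(-1/78))) = -2*(10 + 156/(3/8 - 43/78)) = -2*(10 + 156/(-55/312)) = -2*(10 + 156*(-312/55)) = -2*(10 - 48672/55) = -2*(-48122/55) = 96244/55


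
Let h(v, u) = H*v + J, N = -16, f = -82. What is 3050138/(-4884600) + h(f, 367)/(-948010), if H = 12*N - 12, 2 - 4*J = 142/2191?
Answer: -46531726790317/72469666959900 ≈ -0.64209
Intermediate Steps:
J = 1060/2191 (J = 1/2 - 71/(2*2191) = 1/2 - 1/4*142/2191 = 1/2 - 71/4382 = 1060/2191 ≈ 0.48380)
H = -204 (H = 12*(-16) - 12 = -192 - 12 = -204)
h(v, u) = 1060/2191 - 204*v (h(v, u) = -204*v + 1060/2191 = 1060/2191 - 204*v)
3050138/(-4884600) + h(f, 367)/(-948010) = 3050138/(-4884600) + (1060/2191 - 204*(-82))/(-948010) = 3050138*(-1/4884600) + (1060/2191 + 16728)*(-1/948010) = -217867/348900 + (36652108/2191)*(-1/948010) = -217867/348900 - 18326054/1038544955 = -46531726790317/72469666959900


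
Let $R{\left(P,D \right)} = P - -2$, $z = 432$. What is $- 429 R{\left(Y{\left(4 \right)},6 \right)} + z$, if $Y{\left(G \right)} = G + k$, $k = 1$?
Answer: $-2571$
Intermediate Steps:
$Y{\left(G \right)} = 1 + G$ ($Y{\left(G \right)} = G + 1 = 1 + G$)
$R{\left(P,D \right)} = 2 + P$ ($R{\left(P,D \right)} = P + 2 = 2 + P$)
$- 429 R{\left(Y{\left(4 \right)},6 \right)} + z = - 429 \left(2 + \left(1 + 4\right)\right) + 432 = - 429 \left(2 + 5\right) + 432 = \left(-429\right) 7 + 432 = -3003 + 432 = -2571$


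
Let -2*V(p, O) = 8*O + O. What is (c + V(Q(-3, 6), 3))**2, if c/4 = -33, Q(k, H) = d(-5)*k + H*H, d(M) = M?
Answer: 84681/4 ≈ 21170.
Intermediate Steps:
Q(k, H) = H**2 - 5*k (Q(k, H) = -5*k + H*H = -5*k + H**2 = H**2 - 5*k)
V(p, O) = -9*O/2 (V(p, O) = -(8*O + O)/2 = -9*O/2)
c = -132 (c = 4*(-33) = -132)
(c + V(Q(-3, 6), 3))**2 = (-132 - 9/2*3)**2 = (-132 - 27/2)**2 = (-291/2)**2 = 84681/4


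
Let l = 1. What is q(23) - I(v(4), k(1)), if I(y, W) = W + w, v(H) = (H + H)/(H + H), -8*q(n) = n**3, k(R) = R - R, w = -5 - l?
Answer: -12119/8 ≈ -1514.9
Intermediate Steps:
w = -6 (w = -5 - 1*1 = -5 - 1 = -6)
k(R) = 0
q(n) = -n**3/8
v(H) = 1 (v(H) = (2*H)/((2*H)) = (2*H)*(1/(2*H)) = 1)
I(y, W) = -6 + W (I(y, W) = W - 6 = -6 + W)
q(23) - I(v(4), k(1)) = -1/8*23**3 - (-6 + 0) = -1/8*12167 - 1*(-6) = -12167/8 + 6 = -12119/8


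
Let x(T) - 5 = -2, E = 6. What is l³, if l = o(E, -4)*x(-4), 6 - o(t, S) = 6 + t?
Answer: -5832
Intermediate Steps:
x(T) = 3 (x(T) = 5 - 2 = 3)
o(t, S) = -t (o(t, S) = 6 - (6 + t) = 6 + (-6 - t) = -t)
l = -18 (l = -1*6*3 = -6*3 = -18)
l³ = (-18)³ = -5832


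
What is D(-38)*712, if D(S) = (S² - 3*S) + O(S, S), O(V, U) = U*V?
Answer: 2137424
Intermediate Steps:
D(S) = -3*S + 2*S² (D(S) = (S² - 3*S) + S*S = (S² - 3*S) + S² = -3*S + 2*S²)
D(-38)*712 = -38*(-3 + 2*(-38))*712 = -38*(-3 - 76)*712 = -38*(-79)*712 = 3002*712 = 2137424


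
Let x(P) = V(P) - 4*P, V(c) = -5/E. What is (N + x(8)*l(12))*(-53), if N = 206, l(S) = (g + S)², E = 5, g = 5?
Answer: 494543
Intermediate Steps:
l(S) = (5 + S)²
V(c) = -1 (V(c) = -5/5 = -5*⅕ = -1)
x(P) = -1 - 4*P
(N + x(8)*l(12))*(-53) = (206 + (-1 - 4*8)*(5 + 12)²)*(-53) = (206 + (-1 - 32)*17²)*(-53) = (206 - 33*289)*(-53) = (206 - 9537)*(-53) = -9331*(-53) = 494543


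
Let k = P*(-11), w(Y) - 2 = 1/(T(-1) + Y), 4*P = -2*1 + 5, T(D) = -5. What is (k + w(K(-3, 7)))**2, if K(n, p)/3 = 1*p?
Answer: 9801/256 ≈ 38.285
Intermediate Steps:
K(n, p) = 3*p (K(n, p) = 3*(1*p) = 3*p)
P = 3/4 (P = (-2*1 + 5)/4 = (-2 + 5)/4 = (1/4)*3 = 3/4 ≈ 0.75000)
w(Y) = 2 + 1/(-5 + Y)
k = -33/4 (k = (3/4)*(-11) = -33/4 ≈ -8.2500)
(k + w(K(-3, 7)))**2 = (-33/4 + (-9 + 2*(3*7))/(-5 + 3*7))**2 = (-33/4 + (-9 + 2*21)/(-5 + 21))**2 = (-33/4 + (-9 + 42)/16)**2 = (-33/4 + (1/16)*33)**2 = (-33/4 + 33/16)**2 = (-99/16)**2 = 9801/256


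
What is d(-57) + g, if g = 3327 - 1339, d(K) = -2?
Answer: 1986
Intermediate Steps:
g = 1988
d(-57) + g = -2 + 1988 = 1986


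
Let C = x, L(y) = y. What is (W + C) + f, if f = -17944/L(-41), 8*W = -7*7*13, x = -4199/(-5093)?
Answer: 599473727/1670504 ≈ 358.86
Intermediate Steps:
x = 4199/5093 (x = -4199*(-1/5093) = 4199/5093 ≈ 0.82446)
C = 4199/5093 ≈ 0.82446
W = -637/8 (W = (-7*7*13)/8 = (-49*13)/8 = (1/8)*(-637) = -637/8 ≈ -79.625)
f = 17944/41 (f = -17944/(-41) = -17944*(-1/41) = 17944/41 ≈ 437.66)
(W + C) + f = (-637/8 + 4199/5093) + 17944/41 = -3210649/40744 + 17944/41 = 599473727/1670504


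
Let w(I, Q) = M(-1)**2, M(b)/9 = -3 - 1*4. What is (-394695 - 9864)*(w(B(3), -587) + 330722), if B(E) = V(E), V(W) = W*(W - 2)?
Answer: -135402256269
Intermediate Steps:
V(W) = W*(-2 + W)
M(b) = -63 (M(b) = 9*(-3 - 1*4) = 9*(-3 - 4) = 9*(-7) = -63)
B(E) = E*(-2 + E)
w(I, Q) = 3969 (w(I, Q) = (-63)**2 = 3969)
(-394695 - 9864)*(w(B(3), -587) + 330722) = (-394695 - 9864)*(3969 + 330722) = -404559*334691 = -135402256269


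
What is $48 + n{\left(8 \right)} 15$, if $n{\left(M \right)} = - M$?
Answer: $-72$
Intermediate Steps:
$48 + n{\left(8 \right)} 15 = 48 + \left(-1\right) 8 \cdot 15 = 48 - 120 = -72$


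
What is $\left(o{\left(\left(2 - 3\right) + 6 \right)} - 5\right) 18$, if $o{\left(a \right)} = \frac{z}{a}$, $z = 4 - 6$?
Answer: $- \frac{486}{5} \approx -97.2$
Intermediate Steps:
$z = -2$ ($z = 4 - 6 = -2$)
$o{\left(a \right)} = - \frac{2}{a}$
$\left(o{\left(\left(2 - 3\right) + 6 \right)} - 5\right) 18 = \left(- \frac{2}{\left(2 - 3\right) + 6} - 5\right) 18 = \left(- \frac{2}{-1 + 6} - 5\right) 18 = \left(- \frac{2}{5} - 5\right) 18 = \left(- \frac{27}{5}\right) 18 = - \frac{486}{5}$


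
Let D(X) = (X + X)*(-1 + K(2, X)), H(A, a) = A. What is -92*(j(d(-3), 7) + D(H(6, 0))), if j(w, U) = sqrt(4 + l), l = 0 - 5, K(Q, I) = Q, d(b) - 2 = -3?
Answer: -1104 - 92*I ≈ -1104.0 - 92.0*I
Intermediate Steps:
d(b) = -1 (d(b) = 2 - 3 = -1)
D(X) = 2*X (D(X) = (X + X)*(-1 + 2) = (2*X)*1 = 2*X)
l = -5
j(w, U) = I (j(w, U) = sqrt(4 - 5) = sqrt(-1) = I)
-92*(j(d(-3), 7) + D(H(6, 0))) = -92*(I + 2*6) = -92*(I + 12) = -92*(12 + I) = -1104 - 92*I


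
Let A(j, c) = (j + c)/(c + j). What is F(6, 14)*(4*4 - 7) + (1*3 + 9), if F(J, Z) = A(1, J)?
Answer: 21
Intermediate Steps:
A(j, c) = 1 (A(j, c) = (c + j)/(c + j) = 1)
F(J, Z) = 1
F(6, 14)*(4*4 - 7) + (1*3 + 9) = 1*(4*4 - 7) + (1*3 + 9) = 1*(16 - 7) + (3 + 9) = 1*9 + 12 = 9 + 12 = 21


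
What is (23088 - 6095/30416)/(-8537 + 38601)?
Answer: 702238513/914426624 ≈ 0.76795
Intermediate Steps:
(23088 - 6095/30416)/(-8537 + 38601) = (23088 - 6095*1/30416)/30064 = (23088 - 6095/30416)*(1/30064) = (702238513/30416)*(1/30064) = 702238513/914426624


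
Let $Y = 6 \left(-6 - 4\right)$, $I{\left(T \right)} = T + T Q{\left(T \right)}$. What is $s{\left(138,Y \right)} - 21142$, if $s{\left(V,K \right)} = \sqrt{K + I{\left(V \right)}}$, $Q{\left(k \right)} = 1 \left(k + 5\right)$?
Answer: $-21142 + 2 \sqrt{4953} \approx -21001.0$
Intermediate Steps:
$Q{\left(k \right)} = 5 + k$ ($Q{\left(k \right)} = 1 \left(5 + k\right) = 5 + k$)
$I{\left(T \right)} = T + T \left(5 + T\right)$
$Y = -60$ ($Y = 6 \left(-10\right) = -60$)
$s{\left(V,K \right)} = \sqrt{K + V \left(6 + V\right)}$
$s{\left(138,Y \right)} - 21142 = \sqrt{-60 + 138 \left(6 + 138\right)} - 21142 = \sqrt{-60 + 138 \cdot 144} - 21142 = \sqrt{-60 + 19872} - 21142 = \sqrt{19812} - 21142 = 2 \sqrt{4953} - 21142 = -21142 + 2 \sqrt{4953}$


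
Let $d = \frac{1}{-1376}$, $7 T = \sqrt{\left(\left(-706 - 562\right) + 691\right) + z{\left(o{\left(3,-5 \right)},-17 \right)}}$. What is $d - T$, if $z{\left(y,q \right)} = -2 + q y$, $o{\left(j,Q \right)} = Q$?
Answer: $- \frac{1}{1376} - \frac{i \sqrt{494}}{7} \approx -0.00072674 - 3.1752 i$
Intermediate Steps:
$T = \frac{i \sqrt{494}}{7}$ ($T = \frac{\sqrt{\left(\left(-706 - 562\right) + 691\right) - -83}}{7} = \frac{\sqrt{\left(-1268 + 691\right) + \left(-2 + 85\right)}}{7} = \frac{\sqrt{-577 + 83}}{7} = \frac{\sqrt{-494}}{7} = \frac{i \sqrt{494}}{7} \approx 3.1752 i$)
$d = - \frac{1}{1376} \approx -0.00072674$
$d - T = - \frac{1}{1376} - \frac{i \sqrt{494}}{7}$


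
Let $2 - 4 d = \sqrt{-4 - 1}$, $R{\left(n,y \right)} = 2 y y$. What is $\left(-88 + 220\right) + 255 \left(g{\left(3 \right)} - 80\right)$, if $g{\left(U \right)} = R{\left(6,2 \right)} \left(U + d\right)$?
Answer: $-13128 - 510 i \sqrt{5} \approx -13128.0 - 1140.4 i$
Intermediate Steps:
$R{\left(n,y \right)} = 2 y^{2}$
$d = \frac{1}{2} - \frac{i \sqrt{5}}{4}$ ($d = \frac{1}{2} - \frac{\sqrt{-4 - 1}}{4} = \frac{1}{2} - \frac{\sqrt{-5}}{4} = \frac{1}{2} - \frac{i \sqrt{5}}{4} \approx 0.5 - 0.55902 i$)
$g{\left(U \right)} = 4 + 8 U - 2 i \sqrt{5}$ ($g{\left(U \right)} = 2 \cdot 2^{2} \left(U + \left(\frac{1}{2} - \frac{i \sqrt{5}}{4}\right)\right) = 2 \cdot 4 \left(\frac{1}{2} + U - \frac{i \sqrt{5}}{4}\right) = 8 \left(\frac{1}{2} + U - \frac{i \sqrt{5}}{4}\right) = 4 + 8 U - 2 i \sqrt{5}$)
$\left(-88 + 220\right) + 255 \left(g{\left(3 \right)} - 80\right) = \left(-88 + 220\right) + 255 \left(\left(4 + 8 \cdot 3 - 2 i \sqrt{5}\right) - 80\right) = 132 + 255 \left(\left(4 + 24 - 2 i \sqrt{5}\right) - 80\right) = 132 + 255 \left(\left(28 - 2 i \sqrt{5}\right) - 80\right) = 132 + 255 \left(-52 - 2 i \sqrt{5}\right) = 132 - \left(13260 + 510 i \sqrt{5}\right) = -13128 - 510 i \sqrt{5}$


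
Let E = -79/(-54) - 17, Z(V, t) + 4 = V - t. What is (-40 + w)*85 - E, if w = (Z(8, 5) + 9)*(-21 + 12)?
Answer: -513241/54 ≈ -9504.5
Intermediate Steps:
Z(V, t) = -4 + V - t (Z(V, t) = -4 + (V - t) = -4 + V - t)
w = -72 (w = ((-4 + 8 - 1*5) + 9)*(-21 + 12) = ((-4 + 8 - 5) + 9)*(-9) = (-1 + 9)*(-9) = 8*(-9) = -72)
E = -839/54 (E = -79*(-1/54) - 17 = 79/54 - 17 = -839/54 ≈ -15.537)
(-40 + w)*85 - E = (-40 - 72)*85 - 1*(-839/54) = -112*85 + 839/54 = -9520 + 839/54 = -513241/54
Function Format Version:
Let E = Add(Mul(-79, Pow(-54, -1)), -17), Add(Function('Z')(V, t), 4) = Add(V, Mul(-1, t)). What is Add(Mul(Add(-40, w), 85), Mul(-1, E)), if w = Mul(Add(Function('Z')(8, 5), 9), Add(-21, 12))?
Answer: Rational(-513241, 54) ≈ -9504.5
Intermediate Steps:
Function('Z')(V, t) = Add(-4, V, Mul(-1, t)) (Function('Z')(V, t) = Add(-4, Add(V, Mul(-1, t))) = Add(-4, V, Mul(-1, t)))
w = -72 (w = Mul(Add(Add(-4, 8, Mul(-1, 5)), 9), Add(-21, 12)) = Mul(Add(Add(-4, 8, -5), 9), -9) = Mul(Add(-1, 9), -9) = Mul(8, -9) = -72)
E = Rational(-839, 54) (E = Add(Mul(-79, Rational(-1, 54)), -17) = Add(Rational(79, 54), -17) = Rational(-839, 54) ≈ -15.537)
Add(Mul(Add(-40, w), 85), Mul(-1, E)) = Add(Mul(Add(-40, -72), 85), Mul(-1, Rational(-839, 54))) = Add(Mul(-112, 85), Rational(839, 54)) = Add(-9520, Rational(839, 54)) = Rational(-513241, 54)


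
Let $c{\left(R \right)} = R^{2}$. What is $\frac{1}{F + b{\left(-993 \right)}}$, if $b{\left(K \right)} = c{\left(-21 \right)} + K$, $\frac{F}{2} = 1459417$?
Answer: $\frac{1}{2918282} \approx 3.4267 \cdot 10^{-7}$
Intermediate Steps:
$F = 2918834$ ($F = 2 \cdot 1459417 = 2918834$)
$b{\left(K \right)} = 441 + K$ ($b{\left(K \right)} = \left(-21\right)^{2} + K = 441 + K$)
$\frac{1}{F + b{\left(-993 \right)}} = \frac{1}{2918834 + \left(441 - 993\right)} = \frac{1}{2918834 - 552} = \frac{1}{2918282}$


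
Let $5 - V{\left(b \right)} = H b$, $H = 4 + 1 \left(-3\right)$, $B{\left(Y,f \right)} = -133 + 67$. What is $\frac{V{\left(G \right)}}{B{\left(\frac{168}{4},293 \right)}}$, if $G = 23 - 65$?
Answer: $- \frac{47}{66} \approx -0.71212$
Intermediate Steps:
$B{\left(Y,f \right)} = -66$
$H = 1$ ($H = 4 - 3 = 1$)
$G = -42$ ($G = 23 - 65 = -42$)
$V{\left(b \right)} = 5 - b$ ($V{\left(b \right)} = 5 - 1 b = 5 - b$)
$\frac{V{\left(G \right)}}{B{\left(\frac{168}{4},293 \right)}} = \frac{5 - -42}{-66} = \left(5 + 42\right) \left(- \frac{1}{66}\right) = 47 \left(- \frac{1}{66}\right) = - \frac{47}{66}$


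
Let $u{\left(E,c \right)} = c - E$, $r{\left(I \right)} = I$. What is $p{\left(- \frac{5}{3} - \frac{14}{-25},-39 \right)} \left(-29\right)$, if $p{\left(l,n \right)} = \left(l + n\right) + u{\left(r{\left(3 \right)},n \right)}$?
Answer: $\frac{178582}{75} \approx 2381.1$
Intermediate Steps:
$p{\left(l,n \right)} = -3 + l + 2 n$ ($p{\left(l,n \right)} = \left(l + n\right) + \left(n - 3\right) = \left(l + n\right) + \left(-3 + n\right) = -3 + l + 2 n$)
$p{\left(- \frac{5}{3} - \frac{14}{-25},-39 \right)} \left(-29\right) = \left(-3 - \left(- \frac{14}{25} + \frac{5}{3}\right) + 2 \left(-39\right)\right) \left(-29\right) = \left(-3 - \frac{83}{75} - 78\right) \left(-29\right) = \left(- \frac{6158}{75}\right) \left(-29\right) = \frac{178582}{75}$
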